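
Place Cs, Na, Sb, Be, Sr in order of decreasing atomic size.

Cs > Sr > Na > Sb > Be

Be is in period 2, group 2; Na is in period 3, group 1; Sr is in period 5, group 2; Sb is in period 5, group 15; Cs is in period 6, group 1.
Moving right in a period, electrons are added to the same shell under a stronger nuclear pull, so atoms get smaller; moving down, a new shell is opened and atoms get larger.
These span different periods and groups, so the two trends combine.
Sb > Be: period and group pull opposite ways; the down-group shift dominates (140 vs 102 pm).
Na > Sb: the two effects oppose for this pair; the across-period effect wins (155 vs 140 pm).
Sr > Na: period and group pull opposite ways; the down-group shift dominates (185 vs 155 pm).
Cs > Sr: both effects reinforce here, so Cs is clearly the larger of the two.
Tabulated atomic radius (pm): Be 102, Na 155, Sr 185, Sb 140, Cs 232.
So from largest to smallest: Cs > Sr > Na > Sb > Be.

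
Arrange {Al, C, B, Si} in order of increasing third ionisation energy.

IE_3 is the cost of taking one more electron from the +2 cation: Al²⁺ still has 1 valence electron; C²⁺ still has 2 valence electrons; B²⁺ still has 1 valence electron; Si²⁺ still has 2 valence electrons.
All are still removing valence electrons, so compare the +2 ions as you would atoms: IE_3 generally rises across a period (higher Z_eff) and falls down a group (larger shell), subject to the usual subshell exceptions.
Valence configurations: Al²⁺ [Ne]3s¹, C²⁺ [He]2s², B²⁺ [He]2s¹, Si²⁺ [Ne]3s².
Tabulated IE_3 (kJ/mol): Al 2745, C 4620, B 3660, Si 3232.
Putting it together, IE_3: Al < Si < B < C.

Al, Si, B, C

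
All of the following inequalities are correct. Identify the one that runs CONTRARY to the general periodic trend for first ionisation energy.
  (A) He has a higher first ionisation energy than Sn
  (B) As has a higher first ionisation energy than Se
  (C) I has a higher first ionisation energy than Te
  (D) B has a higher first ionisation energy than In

The general trend: first ionisation energy increases across a period and decreases down a group.
(A) He (period 1, group 18) vs Sn (period 5, group 14): the stated order agrees with the simple trend.
(B) As (period 4, group 15) vs Se (period 4, group 16): the stated order contradicts the simple trend.
(C) I (period 5, group 17) vs Te (period 5, group 16): the stated order agrees with the simple trend.
(D) B (period 2, group 13) vs In (period 5, group 13): the stated order agrees with the simple trend.
The exception is (B): Se (4p⁴) ionizes more easily than half-filled As (4p³).

(B)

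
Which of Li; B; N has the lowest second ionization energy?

IE_2 is the cost of taking one more electron from the +1 cation: Li⁺ is the bare [He] core; B⁺ still has 2 valence electrons; N⁺ still has 4 valence electrons.
Pulling an electron out of a noble-gas core costs far more than removing a remaining valence electron, so Li sits at the high end of IE_2.
Valence configurations: B⁺ [He]2s², N⁺ [He]2s²2p².
Tabulated IE_2 (kJ/mol): Li 7298, B 2427, N 2856.
Overall IE_2 order: B < N < Li.

B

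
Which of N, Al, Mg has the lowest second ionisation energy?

After 1 electron has been removed, what remains? N⁺ still has 4 valence electrons; Al⁺ still has 2 valence electrons; Mg⁺ still has 1 valence electron.
All are still removing valence electrons, so compare the +1 ions as you would atoms: IE_2 generally rises across a period (higher Z_eff) and falls down a group (larger shell), subject to the usual subshell exceptions.
Valence configurations: N⁺ [He]2s²2p², Al⁺ [Ne]3s², Mg⁺ [Ne]3s¹.
Approximate IE_2 values (kJ/mol): N 2856, Al 1817, Mg 1451.
Hence IE_2: Mg < Al < N.

Mg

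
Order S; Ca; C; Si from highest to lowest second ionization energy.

C, S, Si, Ca

Consider each +1 ion: S⁺ still has 5 valence electrons; Ca⁺ still has 1 valence electron; C⁺ still has 3 valence electrons; Si⁺ still has 3 valence electrons.
All are still removing valence electrons, so compare the +1 ions as you would atoms: IE_2 generally rises across a period (higher Z_eff) and falls down a group (larger shell), subject to the usual subshell exceptions.
Valence configurations: S⁺ [Ne]3s²3p³, Ca⁺ [Ar]4s¹, C⁺ [He]2s²2p¹, Si⁺ [Ne]3s²3p¹.
The numbers (kJ/mol): S 2252, Ca 1145, C 2353, Si 1577.
So the second ionization energies run Ca < Si < S < C.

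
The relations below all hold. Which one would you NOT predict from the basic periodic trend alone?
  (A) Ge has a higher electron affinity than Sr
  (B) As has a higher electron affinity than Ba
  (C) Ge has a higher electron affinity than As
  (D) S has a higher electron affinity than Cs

The general trend: electron affinity increases across a period and decreases down a group.
(A) Ge (period 4, group 14) vs Sr (period 5, group 2): the stated order agrees with the simple trend.
(B) As (period 4, group 15) vs Ba (period 6, group 2): the stated order agrees with the simple trend.
(C) Ge (period 4, group 14) vs As (period 4, group 15): the stated order contradicts the simple trend.
(D) S (period 3, group 16) vs Cs (period 6, group 1): the stated order agrees with the simple trend.
The exception is (C): adding an electron to As's half-filled 4p³ is unfavourable, so Ge (4p²) has the more exothermic EA.

(C)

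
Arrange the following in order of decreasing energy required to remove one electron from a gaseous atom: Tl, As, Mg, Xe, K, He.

He > Xe > As > Mg > Tl > K

He is in period 1, group 18; Mg is in period 3, group 2; K is in period 4, group 1; As is in period 4, group 15; Xe is in period 5, group 18; Tl is in period 6, group 13.
Across a period the outer electron is held more tightly (higher IE₁); down a group it sits in a higher shell, more shielded, and comes off more easily.
Neither a single period nor a single group — weigh both effects.
Tl > K: the two effects oppose for this pair; the across-period effect wins (589 vs 419 kJ/mol).
Mg > Tl: the two effects oppose for this pair; the down-group effect wins (738 vs 589 kJ/mol).
As > Mg: the two effects oppose for this pair; the across-period effect wins (947 vs 738 kJ/mol).
Xe > As: period and group pull opposite ways; the across-period shift dominates (1170 vs 947 kJ/mol).
He > Xe: they share group 18; the group trend gives He the larger value.
For reference (kJ/mol): He 2372, Mg 738, K 419, As 947, Xe 1170, Tl 589.
So from highest to lowest: He > Xe > As > Mg > Tl > K.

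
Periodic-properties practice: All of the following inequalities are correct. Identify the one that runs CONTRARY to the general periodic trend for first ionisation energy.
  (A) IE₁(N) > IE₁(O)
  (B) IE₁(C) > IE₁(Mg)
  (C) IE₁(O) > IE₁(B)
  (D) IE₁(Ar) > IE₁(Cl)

(A)

The general trend: first ionisation energy increases across a period and decreases down a group.
(A) N (period 2, group 15) vs O (period 2, group 16): the stated order contradicts the simple trend.
(B) C (period 2, group 14) vs Mg (period 3, group 2): the stated order agrees with the simple trend.
(C) O (period 2, group 16) vs B (period 2, group 13): the stated order agrees with the simple trend.
(D) Ar (period 3, group 18) vs Cl (period 3, group 17): the stated order agrees with the simple trend.
The exception is (A): pairing an electron in O's 2p⁴ costs repulsion energy, so O ionizes more easily than half-filled N (2p³).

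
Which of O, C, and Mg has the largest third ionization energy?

Mg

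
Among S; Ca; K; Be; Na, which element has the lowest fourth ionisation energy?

The fourth ionization energy removes an electron from the +3 ion. For each element: S³⁺ still has 3 valence electrons; Ca³⁺ is already 1 electron into the core; K³⁺ is already 2 electrons into the core; Be³⁺ is already 1 electron into the core; Na³⁺ is already 2 electrons into the core.
Core electrons are held far more tightly than valence electrons, so K, Ca, Na and Be top the IE_4 order.
Approximate IE_4 values (kJ/mol): S 4556, Ca 6491, K 5877, Be 21007, Na 9543.
Hence IE_4: S < K < Ca < Na < Be.

S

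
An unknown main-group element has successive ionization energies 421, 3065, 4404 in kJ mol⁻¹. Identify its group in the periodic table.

Look for the largest jump between consecutive ionization energies: IE2/IE1 ≈ 7.3, far larger than any earlier ratio.
That jump marks the point where a core electron is being removed. So the atom has 1 valence electron.
A main-group element with 1 valence electron is in group 1.

Group 1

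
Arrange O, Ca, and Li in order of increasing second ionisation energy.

The second ionization energy removes an electron from the +1 ion. For each element: O⁺ still has 5 valence electrons; Ca⁺ still has 1 valence electron; Li⁺ is the bare [He] core.
Breaking into a closed-shell core is much more expensive than removing a leftover valence electron — Li has the largest IE_2 here.
Valence configurations: O⁺ [He]2s²2p³, Ca⁺ [Ar]4s¹.
Approximate IE_2 values (kJ/mol): O 3388, Ca 1145, Li 7298.
Hence IE_2: Ca < O < Li.

Ca < O < Li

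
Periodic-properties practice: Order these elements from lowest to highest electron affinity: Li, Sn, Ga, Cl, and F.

Li is in period 2, group 1; F is in period 2, group 17; Cl is in period 3, group 17; Ga is in period 4, group 13; Sn is in period 5, group 14.
EA tends to increase across a period and decrease down a group, though the pattern is less regular than for IE or radius.
These span different periods and groups, so the two trends combine.
Li > Ga: period and group pull opposite ways; the down-group shift dominates (60 vs 29 kJ/mol).
Sn > Li: the two effects oppose for this pair; the across-period effect wins (107 vs 60 kJ/mol).
F > Sn: both effects reinforce here, so F is clearly the higher of the two.
Cl > F: this pair runs against the simple trend — see the exception note.
Note the exception: Cl has a higher electron affinity than F, contrary to the simple trend — F's small 2p subshell makes the incoming electron feel strong e⁻–e⁻ repulsion, so Cl actually releases more energy on gaining an electron.
Tabulated electron affinity (kJ/mol): Li 60, F 328, Cl 349, Ga 29, Sn 107.
So from lowest to highest: Ga < Li < Sn < F < Cl.

Ga < Li < Sn < F < Cl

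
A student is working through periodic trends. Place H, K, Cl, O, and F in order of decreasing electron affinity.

Cl > F > O > H > K

H is in period 1, group 1; O is in period 2, group 16; F is in period 2, group 17; Cl is in period 3, group 17; K is in period 4, group 1.
EA tends to increase across a period and decrease down a group, though the pattern is less regular than for IE or radius.
Here both period and group differ, so the two effects have to be weighed against each other.
H > K: they share group 1; the group trend gives H the larger value.
O > H: the two effects oppose for this pair; the across-period effect wins (141 vs 73 kJ/mol).
F > O: F lies to the right of O in period 2, so the across-period effect alone puts F higher.
Cl > F: this pair runs against the simple trend — see the exception note.
Note the exception: Cl has a higher electron affinity than F, contrary to the simple trend — F's small 2p subshell makes the incoming electron feel strong e⁻–e⁻ repulsion, so Cl actually releases more energy on gaining an electron.
Approximate values (kJ/mol): H 73, O 141, F 328, Cl 349, K 48.
So from highest to lowest: Cl > F > O > H > K.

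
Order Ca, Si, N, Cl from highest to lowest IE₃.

Ca > N > Cl > Si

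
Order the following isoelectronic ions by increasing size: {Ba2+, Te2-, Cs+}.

All of these have 54 electrons, so size is governed by nuclear charge alone: the more protons, the stronger the pull on the same electron cloud, and the smaller the ion.
Nuclear charges: Ba2+ (Z=56), Cs+ (Z=55), Te2- (Z=52).
Smallest to largest: Ba2+ < Cs+ < Te2-.

Ba2+ < Cs+ < Te2-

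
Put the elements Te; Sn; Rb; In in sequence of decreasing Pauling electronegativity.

Rb is in period 5, group 1; In is in period 5, group 13; Sn is in period 5, group 14; Te is in period 5, group 16.
Smaller atoms with higher effective nuclear charge are more electronegative.
All lie in period 5, so electronegativity increases left to right.
So from highest to lowest: Te > Sn > In > Rb.

Te > Sn > In > Rb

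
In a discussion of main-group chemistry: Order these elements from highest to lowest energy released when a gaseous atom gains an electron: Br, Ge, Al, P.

Br > Ge > P > Al

Al is in period 3, group 13; P is in period 3, group 15; Ge is in period 4, group 14; Br is in period 4, group 17.
Electron affinity generally becomes more exothermic across a period toward the halogens and less exothermic down a group.
These span different periods and groups, so the two trends combine.
P > Al: both are in period 3; the period trend gives P the larger value.
Ge > P: this pair runs against the simple trend — see the exception note.
Br > Ge: Br lies to the right of Ge in period 4, so the across-period effect alone puts Br higher.
Note the exception: Ge has a higher electron affinity than P, contrary to the simple trend — adding an electron to P's half-filled np³ subshell costs electron-pairing energy.
Approximate values (kJ/mol): Al 42, P 72, Ge 119, Br 325.
So from highest to lowest: Br > Ge > P > Al.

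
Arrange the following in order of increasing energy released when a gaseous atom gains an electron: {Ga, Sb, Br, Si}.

Ga < Sb < Si < Br

Electron affinity generally becomes more exothermic across a period toward the halogens and less exothermic down a group.
Neither a single period nor a single group — weigh both effects.
Sb > Ga: period and group pull opposite ways; the across-period shift dominates (103 vs 29 kJ/mol).
Si > Sb: period and group pull opposite ways; the down-group shift dominates (134 vs 103 kJ/mol).
Br > Si: period and group pull opposite ways; the across-period shift dominates (325 vs 134 kJ/mol).
For reference (kJ/mol): Si 134, Ga 29, Br 325, Sb 103.
So from lowest to highest: Ga < Sb < Si < Br.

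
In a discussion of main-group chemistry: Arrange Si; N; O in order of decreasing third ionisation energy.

O, N, Si

IE_3 is the cost of taking one more electron from the +2 cation: Si²⁺ still has 2 valence electrons; N²⁺ still has 3 valence electrons; O²⁺ still has 4 valence electrons.
All are still removing valence electrons, so compare the +2 ions as you would atoms: IE_3 generally rises across a period (higher Z_eff) and falls down a group (larger shell), subject to the usual subshell exceptions.
Valence configurations: Si²⁺ [Ne]3s², N²⁺ [He]2s²2p¹, O²⁺ [He]2s²2p².
Tabulated IE_3 (kJ/mol): Si 3232, N 4578, O 5300.
Putting it together, IE_3: Si < N < O.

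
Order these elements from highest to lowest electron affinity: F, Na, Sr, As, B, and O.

F > O > As > Na > B > Sr

B is in period 2, group 13; O is in period 2, group 16; F is in period 2, group 17; Na is in period 3, group 1; As is in period 4, group 15; Sr is in period 5, group 2.
Electron affinity generally becomes more exothermic across a period toward the halogens and less exothermic down a group.
Here both period and group differ, so the two effects have to be weighed against each other.
B > Sr: both effects reinforce here, so B is clearly the higher of the two.
Na > B: this pair runs against the simple trend — see the exception note.
As > Na: the two effects oppose for this pair; the across-period effect wins (78 vs 53 kJ/mol).
O > As: both effects reinforce here, so O is clearly the higher of the two.
F > O: F lies to the right of O in period 2, so the across-period effect alone puts F higher.
Note the exception: Na has a higher electron affinity than B, contrary to the simple trend — B's ns²np¹ configuration gives only a small electron affinity — the sparsely filled np subshell binds an added electron weakly.
Tabulated electron affinity (kJ/mol): B 27, O 141, F 328, Na 53, As 78, Sr 5.
So from highest to lowest: F > O > As > Na > B > Sr.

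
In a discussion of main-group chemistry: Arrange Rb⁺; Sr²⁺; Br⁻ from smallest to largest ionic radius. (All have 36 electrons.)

Sr²⁺, Rb⁺, Br⁻

All of these have 36 electrons, so size is governed by nuclear charge alone: the more protons, the stronger the pull on the same electron cloud, and the smaller the ion.
Nuclear charges: Sr²⁺ (Z=38), Rb⁺ (Z=37), Br⁻ (Z=35).
Smallest to largest: Sr²⁺ < Rb⁺ < Br⁻.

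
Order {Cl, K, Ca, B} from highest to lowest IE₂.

K > B > Cl > Ca

Consider each +1 ion: Cl⁺ still has 6 valence electrons; K⁺ is the bare [Ar] core; Ca⁺ still has 1 valence electron; B⁺ still has 2 valence electrons.
Core electrons are held far more tightly than valence electrons, so K tops the IE_2 order.
Valence configurations: Cl⁺ [Ne]3s²3p⁴, Ca⁺ [Ar]4s¹, B⁺ [He]2s².
The numbers (kJ/mol): Cl 2298, K 3052, Ca 1145, B 2427.
Overall IE_2 order: Ca < Cl < B < K.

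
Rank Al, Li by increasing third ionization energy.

Al < Li

Consider each +2 ion: Al²⁺ still has 1 valence electron; Li²⁺ is already 1 electron into the core.
Pulling an electron out of a noble-gas core costs far more than removing a remaining valence electron, so Li sits at the high end of IE_3.
Approximate IE_3 values (kJ/mol): Al 2745, Li 11815.
Hence IE_3: Al < Li.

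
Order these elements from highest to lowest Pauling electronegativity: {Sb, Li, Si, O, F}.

F > O > Sb > Si > Li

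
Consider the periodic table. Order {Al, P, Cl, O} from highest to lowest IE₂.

IE_2 is the cost of taking one more electron from the +1 cation: Al⁺ still has 2 valence electrons; P⁺ still has 4 valence electrons; Cl⁺ still has 6 valence electrons; O⁺ still has 5 valence electrons.
All are still removing valence electrons, so compare the +1 ions as you would atoms: IE_2 generally rises across a period (higher Z_eff) and falls down a group (larger shell), subject to the usual subshell exceptions.
Valence configurations: Al⁺ [Ne]3s², P⁺ [Ne]3s²3p², Cl⁺ [Ne]3s²3p⁴, O⁺ [He]2s²2p³.
Approximate IE_2 values (kJ/mol): Al 1817, P 1907, Cl 2298, O 3388.
Putting it together, IE_2: Al < P < Cl < O.

O, Cl, P, Al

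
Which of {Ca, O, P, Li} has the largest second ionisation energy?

IE_2 is the cost of taking one more electron from the +1 cation: Ca⁺ still has 1 valence electron; O⁺ still has 5 valence electrons; P⁺ still has 4 valence electrons; Li⁺ is the bare [He] core.
Pulling an electron out of a noble-gas core costs far more than removing a remaining valence electron, so Li sits at the high end of IE_2.
Valence configurations: Ca⁺ [Ar]4s¹, O⁺ [He]2s²2p³, P⁺ [Ne]3s²3p².
The numbers (kJ/mol): Ca 1145, O 3388, P 1907, Li 7298.
Putting it together, IE_2: Ca < P < O < Li.

Li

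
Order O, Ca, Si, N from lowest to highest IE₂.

Ca < Si < N < O

Consider each +1 ion: O⁺ still has 5 valence electrons; Ca⁺ still has 1 valence electron; Si⁺ still has 3 valence electrons; N⁺ still has 4 valence electrons.
All are still removing valence electrons, so compare the +1 ions as you would atoms: IE_2 generally rises across a period (higher Z_eff) and falls down a group (larger shell), subject to the usual subshell exceptions.
Valence configurations: O⁺ [He]2s²2p³, Ca⁺ [Ar]4s¹, Si⁺ [Ne]3s²3p¹, N⁺ [He]2s²2p².
Tabulated IE_2 (kJ/mol): O 3388, Ca 1145, Si 1577, N 2856.
Overall IE_2 order: Ca < Si < N < O.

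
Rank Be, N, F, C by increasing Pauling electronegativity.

Be is in period 2, group 2; C is in period 2, group 14; N is in period 2, group 15; F is in period 2, group 17.
Atoms toward the upper right of the periodic table pull bonding electrons most strongly.
All lie in period 2, so electronegativity increases left to right.
So from lowest to highest: Be < C < N < F.

Be < C < N < F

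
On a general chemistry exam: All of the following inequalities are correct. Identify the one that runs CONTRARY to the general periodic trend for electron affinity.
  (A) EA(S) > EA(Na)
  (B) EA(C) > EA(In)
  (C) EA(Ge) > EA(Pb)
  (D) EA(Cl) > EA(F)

The general trend: electron affinity increases across a period and decreases down a group.
(A) S (period 3, group 16) vs Na (period 3, group 1): the stated order agrees with the simple trend.
(B) C (period 2, group 14) vs In (period 5, group 13): the stated order agrees with the simple trend.
(C) Ge (period 4, group 14) vs Pb (period 6, group 14): the stated order agrees with the simple trend.
(D) Cl (period 3, group 17) vs F (period 2, group 17): the stated order contradicts the simple trend.
The exception is (D): F's small 2p subshell makes the incoming electron feel strong e⁻–e⁻ repulsion, so Cl actually releases more energy on gaining an electron.

(D)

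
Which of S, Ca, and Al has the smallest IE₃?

Al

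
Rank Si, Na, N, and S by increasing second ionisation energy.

Consider each +1 ion: Si⁺ still has 3 valence electrons; Na⁺ is the bare [Ne] core; N⁺ still has 4 valence electrons; S⁺ still has 5 valence electrons.
Pulling an electron out of a noble-gas core costs far more than removing a remaining valence electron, so Na sits at the high end of IE_2.
Valence configurations: Si⁺ [Ne]3s²3p¹, N⁺ [He]2s²2p², S⁺ [Ne]3s²3p³.
Tabulated IE_2 (kJ/mol): Si 1577, Na 4562, N 2856, S 2252.
Hence IE_2: Si < S < N < Na.

Si < S < N < Na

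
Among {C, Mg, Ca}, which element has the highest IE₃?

Mg

After 2 electrons have been removed, what remains? C²⁺ still has 2 valence electrons; Mg²⁺ is the bare [Ne] core; Ca²⁺ is the bare [Ar] core.
Breaking into a closed-shell core is much more expensive than removing a leftover valence electron — Ca and Mg have the largest IE_3 here.
Approximate IE_3 values (kJ/mol): C 4620, Mg 7733, Ca 4912.
Putting it together, IE_3: C < Ca < Mg.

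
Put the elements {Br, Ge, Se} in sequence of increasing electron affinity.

Adding an electron releases more energy for atoms nearer the top right (short of the noble gases).
All lie in period 4, so electron affinity increases left to right.
So from lowest to highest: Ge < Se < Br.

Ge < Se < Br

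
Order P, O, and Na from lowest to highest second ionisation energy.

P < O < Na

IE_2 is the cost of taking one more electron from the +1 cation: P⁺ still has 4 valence electrons; O⁺ still has 5 valence electrons; Na⁺ is the bare [Ne] core.
Pulling an electron out of a noble-gas core costs far more than removing a remaining valence electron, so Na sits at the high end of IE_2.
Valence configurations: P⁺ [Ne]3s²3p², O⁺ [He]2s²2p³.
Approximate IE_2 values (kJ/mol): P 1907, O 3388, Na 4562.
Overall IE_2 order: P < O < Na.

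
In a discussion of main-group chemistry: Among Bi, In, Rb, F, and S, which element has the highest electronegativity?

F

F is in period 2, group 17; S is in period 3, group 16; Rb is in period 5, group 1; In is in period 5, group 13; Bi is in period 6, group 15.
EN rises left→right (higher Z_eff, smaller atoms) and falls top→bottom (larger, more shielded atoms).
Here both period and group differ, so the two effects have to be weighed against each other.
In > Rb: In lies to the right of Rb in period 5, so the across-period effect alone puts In higher.
Bi > In: the two effects oppose for this pair; the across-period effect wins (2.02 vs 1.78).
S > Bi: relative to Bi, both the across-period and down-group shifts push S's electronegativity up.
F > S: both effects reinforce here, so F is clearly the higher of the two.
Approximate values (Pauling): F 3.98, S 2.58, Rb 0.82, In 1.78, Bi 2.02.
The highest electronegativity among these belongs to F.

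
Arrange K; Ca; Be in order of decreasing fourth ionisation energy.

Be > Ca > K

IE_4 is the cost of taking one more electron from the +3 cation: K³⁺ is already 2 electrons into the core; Ca³⁺ is already 1 electron into the core; Be³⁺ is already 1 electron into the core.
All of these are removing an electron from a noble-gas core or deeper; the smaller core (lower principal quantum number) is held far more tightly, and within a period the higher nuclear charge binds the same core more tightly.
Approximate IE_4 values (kJ/mol): K 5877, Ca 6491, Be 21007.
Overall IE_4 order: K < Ca < Be.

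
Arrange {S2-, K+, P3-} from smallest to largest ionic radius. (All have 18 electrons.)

K+ < S2- < P3-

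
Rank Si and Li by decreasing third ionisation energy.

Li > Si

IE_3 is the cost of taking one more electron from the +2 cation: Si²⁺ still has 2 valence electrons; Li²⁺ is already 1 electron into the core.
Pulling an electron out of a noble-gas core costs far more than removing a remaining valence electron, so Li sits at the high end of IE_3.
Tabulated IE_3 (kJ/mol): Si 3232, Li 11815.
Hence IE_3: Si < Li.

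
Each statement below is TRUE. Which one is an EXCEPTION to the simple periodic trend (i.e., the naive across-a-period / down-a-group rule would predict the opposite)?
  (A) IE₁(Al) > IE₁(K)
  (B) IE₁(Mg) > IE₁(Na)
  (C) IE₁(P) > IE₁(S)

(C)

The general trend: first ionisation energy increases across a period and decreases down a group.
(A) Al (period 3, group 13) vs K (period 4, group 1): the stated order agrees with the simple trend.
(B) Mg (period 3, group 2) vs Na (period 3, group 1): the stated order agrees with the simple trend.
(C) P (period 3, group 15) vs S (period 3, group 16): the stated order contradicts the simple trend.
The exception is (C): S (3p⁴) ionizes more easily than half-filled P (3p³) because the paired 3p electron in S is pushed out by e⁻–e⁻ repulsion.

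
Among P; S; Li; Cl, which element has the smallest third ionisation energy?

After 2 electrons have been removed, what remains? P²⁺ still has 3 valence electrons; S²⁺ still has 4 valence electrons; Li²⁺ is already 1 electron into the core; Cl²⁺ still has 5 valence electrons.
Pulling an electron out of a noble-gas core costs far more than removing a remaining valence electron, so Li sits at the high end of IE_3.
Valence configurations: P²⁺ [Ne]3s²3p¹, S²⁺ [Ne]3s²3p², Cl²⁺ [Ne]3s²3p³.
Tabulated IE_3 (kJ/mol): P 2914, S 3357, Li 11815, Cl 3822.
Overall IE_3 order: P < S < Cl < Li.

P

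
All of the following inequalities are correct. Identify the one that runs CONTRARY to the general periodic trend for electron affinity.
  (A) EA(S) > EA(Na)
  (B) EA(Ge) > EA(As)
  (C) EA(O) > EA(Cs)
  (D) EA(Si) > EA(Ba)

(B)

The general trend: electron affinity increases across a period and decreases down a group.
(A) S (period 3, group 16) vs Na (period 3, group 1): the stated order agrees with the simple trend.
(B) Ge (period 4, group 14) vs As (period 4, group 15): the stated order contradicts the simple trend.
(C) O (period 2, group 16) vs Cs (period 6, group 1): the stated order agrees with the simple trend.
(D) Si (period 3, group 14) vs Ba (period 6, group 2): the stated order agrees with the simple trend.
The exception is (B): adding an electron to As's half-filled 4p³ is unfavourable, so Ge (4p²) has the more exothermic EA.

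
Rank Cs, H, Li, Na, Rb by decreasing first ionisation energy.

H, Li, Na, Rb, Cs

IE₁ increases left→right with effective nuclear charge and decreases top→bottom as the valence shell moves farther out.
All are in group 1, so first ionization energy increases up the group.
So from highest to lowest: H > Li > Na > Rb > Cs.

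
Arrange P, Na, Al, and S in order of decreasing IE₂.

After 1 electron has been removed, what remains? P⁺ still has 4 valence electrons; Na⁺ is the bare [Ne] core; Al⁺ still has 2 valence electrons; S⁺ still has 5 valence electrons.
Core electrons are held far more tightly than valence electrons, so Na tops the IE_2 order.
Valence configurations: P⁺ [Ne]3s²3p², Al⁺ [Ne]3s², S⁺ [Ne]3s²3p³.
Tabulated IE_2 (kJ/mol): P 1907, Na 4562, Al 1817, S 2252.
So the second ionization energies run Al < P < S < Na.

Na > S > P > Al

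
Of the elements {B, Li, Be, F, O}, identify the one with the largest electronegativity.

F

EN rises left→right (higher Z_eff, smaller atoms) and falls top→bottom (larger, more shielded atoms).
All lie in period 2, so electronegativity increases left to right.
The largest electronegativity among these belongs to F.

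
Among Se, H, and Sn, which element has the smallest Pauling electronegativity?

Electronegativity increases across a period and decreases down a group, tracking effective nuclear charge and atomic size.
These span different periods and groups, so the two trends combine.
H > Sn: the two effects oppose for this pair; the down-group effect wins (2.20 vs 1.96).
Se > H: the two effects oppose for this pair; the across-period effect wins (2.55 vs 2.20).
For reference (Pauling): H 2.20, Se 2.55, Sn 1.96.
The smallest Pauling electronegativity among these belongs to Sn.

Sn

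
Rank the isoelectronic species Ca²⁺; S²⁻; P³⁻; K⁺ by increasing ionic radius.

Ca²⁺ < K⁺ < S²⁻ < P³⁻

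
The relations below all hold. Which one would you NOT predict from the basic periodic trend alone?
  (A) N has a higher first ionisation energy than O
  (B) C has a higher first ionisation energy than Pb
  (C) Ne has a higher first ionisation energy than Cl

(A)

The general trend: first ionisation energy increases across a period and decreases down a group.
(A) N (period 2, group 15) vs O (period 2, group 16): the stated order contradicts the simple trend.
(B) C (period 2, group 14) vs Pb (period 6, group 14): the stated order agrees with the simple trend.
(C) Ne (period 2, group 18) vs Cl (period 3, group 17): the stated order agrees with the simple trend.
The exception is (A): pairing an electron in O's 2p⁴ costs repulsion energy, so O ionizes more easily than half-filled N (2p³).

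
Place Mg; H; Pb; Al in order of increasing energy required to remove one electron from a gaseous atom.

H is in period 1, group 1; Mg is in period 3, group 2; Al is in period 3, group 13; Pb is in period 6, group 14.
Across a period the outer electron is held more tightly (higher IE₁); down a group it sits in a higher shell, more shielded, and comes off more easily.
Here both period and group differ, so the two effects have to be weighed against each other.
Pb > Al: period and group pull opposite ways; the across-period shift dominates (716 vs 578 kJ/mol).
Mg > Pb: period and group pull opposite ways; the down-group shift dominates (738 vs 716 kJ/mol).
H > Mg: period and group pull opposite ways; the down-group shift dominates (1312 vs 738 kJ/mol).
Note the exception: Mg has a higher first ionization energy than Al, contrary to the simple trend — Al's single 3p electron is easier to remove than one from Mg's filled 3s².
Tabulated first ionization energy (kJ/mol): H 1312, Mg 738, Al 578, Pb 716.
So from lowest to highest: Al < Pb < Mg < H.

Al < Pb < Mg < H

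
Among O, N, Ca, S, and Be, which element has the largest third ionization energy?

Be

IE_3 is the cost of taking one more electron from the +2 cation: O²⁺ still has 4 valence electrons; N²⁺ still has 3 valence electrons; Ca²⁺ is the bare [Ar] core; S²⁺ still has 4 valence electrons; Be²⁺ is the bare [He] core.
Usually core removal costs more than valence removal, but here the competition is close: a tightly held n=2 valence electron can cost more to remove than an n=3 core electron, so the actual values have to decide it.
Valence configurations: O²⁺ [He]2s²2p², N²⁺ [He]2s²2p¹, S²⁺ [Ne]3s²3p².
The numbers (kJ/mol): O 5300, N 4578, Ca 4912, S 3357, Be 14849.
Overall IE_3 order: S < N < Ca < O < Be.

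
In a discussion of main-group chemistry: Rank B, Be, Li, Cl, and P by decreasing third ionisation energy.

Consider each +2 ion: B²⁺ still has 1 valence electron; Be²⁺ is the bare [He] core; Li²⁺ is already 1 electron into the core; Cl²⁺ still has 5 valence electrons; P²⁺ still has 3 valence electrons.
Core electrons are held far more tightly than valence electrons, so Li and Be top the IE_3 order.
Valence configurations: B²⁺ [He]2s¹, Cl²⁺ [Ne]3s²3p³, P²⁺ [Ne]3s²3p¹.
The numbers (kJ/mol): B 3660, Be 14849, Li 11815, Cl 3822, P 2914.
Putting it together, IE_3: P < B < Cl < Li < Be.

Be, Li, Cl, B, P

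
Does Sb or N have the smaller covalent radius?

N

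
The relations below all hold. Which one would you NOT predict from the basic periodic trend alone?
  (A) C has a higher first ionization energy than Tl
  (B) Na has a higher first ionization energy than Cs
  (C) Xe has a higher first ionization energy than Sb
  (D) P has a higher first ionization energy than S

The general trend: first ionization energy increases across a period and decreases down a group.
(A) C (period 2, group 14) vs Tl (period 6, group 13): the stated order agrees with the simple trend.
(B) Na (period 3, group 1) vs Cs (period 6, group 1): the stated order agrees with the simple trend.
(C) Xe (period 5, group 18) vs Sb (period 5, group 15): the stated order agrees with the simple trend.
(D) P (period 3, group 15) vs S (period 3, group 16): the stated order contradicts the simple trend.
The exception is (D): S (3p⁴) ionizes more easily than half-filled P (3p³) because the paired 3p electron in S is pushed out by e⁻–e⁻ repulsion.

(D)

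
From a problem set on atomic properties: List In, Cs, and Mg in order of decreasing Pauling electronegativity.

Mg is in period 3, group 2; In is in period 5, group 13; Cs is in period 6, group 1.
Electronegativity increases across a period and decreases down a group, tracking effective nuclear charge and atomic size.
Here both period and group differ, so the two effects have to be weighed against each other.
Mg > Cs: relative to Cs, both the across-period and down-group shifts push Mg's electronegativity up.
In > Mg: the two effects oppose for this pair; the across-period effect wins (1.78 vs 1.31).
Tabulated electronegativity (Pauling): Mg 1.31, In 1.78, Cs 0.79.
So from highest to lowest: In > Mg > Cs.

In, Mg, Cs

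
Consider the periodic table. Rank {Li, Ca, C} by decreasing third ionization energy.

Li > Ca > C

The third ionization energy removes an electron from the +2 ion. For each element: Li²⁺ is already 1 electron into the core; Ca²⁺ is the bare [Ar] core; C²⁺ still has 2 valence electrons.
Breaking into a closed-shell core is much more expensive than removing a leftover valence electron — Ca and Li have the largest IE_3 here.
Tabulated IE_3 (kJ/mol): Li 11815, Ca 4912, C 4620.
Overall IE_3 order: C < Ca < Li.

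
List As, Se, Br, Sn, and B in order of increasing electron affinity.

B < As < Sn < Se < Br

B is in period 2, group 13; As is in period 4, group 15; Se is in period 4, group 16; Br is in period 4, group 17; Sn is in period 5, group 14.
Adding an electron releases more energy for atoms nearer the top right (short of the noble gases).
These span different periods and groups, so the two trends combine.
As > B: the two effects oppose for this pair; the across-period effect wins (78 vs 27 kJ/mol).
Sn > As: this pair runs against the simple trend — see the exception note.
Se > Sn: both effects reinforce here, so Se is clearly the higher of the two.
Br > Se: both are in period 4; the period trend gives Br the larger value.
Note the exception: Sn has a higher electron affinity than As, contrary to the simple trend — adding an electron to As's half-filled np³ subshell costs electron-pairing energy.
For reference (kJ/mol): B 27, As 78, Se 195, Br 325, Sn 107.
So from lowest to highest: B < As < Sn < Se < Br.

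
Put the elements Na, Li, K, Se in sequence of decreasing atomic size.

Li is in period 2, group 1; Na is in period 3, group 1; K is in period 4, group 1; Se is in period 4, group 16.
Moving right in a period, electrons are added to the same shell under a stronger nuclear pull, so atoms get smaller; moving down, a new shell is opened and atoms get larger.
Neither a single period nor a single group — weigh both effects.
Li > Se: period and group pull opposite ways; the across-period shift dominates (133 vs 116 pm).
Na > Li: Na sits below Li in group 1, so the down-group effect alone puts Na larger.
K > Na: K sits below Na in group 1, so the down-group effect alone puts K larger.
Approximate values (pm): Li 133, Na 155, K 196, Se 116.
So from largest to smallest: K > Na > Li > Se.

K > Na > Li > Se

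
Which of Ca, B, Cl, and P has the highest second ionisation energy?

B

Consider each +1 ion: Ca⁺ still has 1 valence electron; B⁺ still has 2 valence electrons; Cl⁺ still has 6 valence electrons; P⁺ still has 4 valence electrons.
All are still removing valence electrons, so compare the +1 ions as you would atoms: IE_2 generally rises across a period (higher Z_eff) and falls down a group (larger shell), subject to the usual subshell exceptions.
Valence configurations: Ca⁺ [Ar]4s¹, B⁺ [He]2s², Cl⁺ [Ne]3s²3p⁴, P⁺ [Ne]3s²3p².
The numbers (kJ/mol): Ca 1145, B 2427, Cl 2298, P 1907.
So the second ionization energies run Ca < P < Cl < B.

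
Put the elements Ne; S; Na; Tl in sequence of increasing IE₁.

IE₁ increases left→right with effective nuclear charge and decreases top→bottom as the valence shell moves farther out.
These span different periods and groups, so the two trends combine.
Tl > Na: the two effects oppose for this pair; the across-period effect wins (589 vs 496 kJ/mol).
S > Tl: relative to Tl, both the across-period and down-group shifts push S's first ionization energy up.
Ne > S: relative to S, both the across-period and down-group shifts push Ne's first ionization energy up.
Tabulated first ionization energy (kJ/mol): Ne 2081, Na 496, S 1000, Tl 589.
So from lowest to highest: Na < Tl < S < Ne.

Na < Tl < S < Ne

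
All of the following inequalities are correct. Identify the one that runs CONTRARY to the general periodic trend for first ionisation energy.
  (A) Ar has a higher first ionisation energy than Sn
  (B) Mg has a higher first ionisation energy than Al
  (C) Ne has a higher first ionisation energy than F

The general trend: first ionisation energy increases across a period and decreases down a group.
(A) Ar (period 3, group 18) vs Sn (period 5, group 14): the stated order agrees with the simple trend.
(B) Mg (period 3, group 2) vs Al (period 3, group 13): the stated order contradicts the simple trend.
(C) Ne (period 2, group 18) vs F (period 2, group 17): the stated order agrees with the simple trend.
The exception is (B): Al's single 3p electron is easier to remove than one from Mg's filled 3s².

(B)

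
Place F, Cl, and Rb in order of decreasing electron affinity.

Cl, F, Rb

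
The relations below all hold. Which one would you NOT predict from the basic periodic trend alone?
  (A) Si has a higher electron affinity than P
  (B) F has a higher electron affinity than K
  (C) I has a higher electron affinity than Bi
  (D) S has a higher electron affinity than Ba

(A)

The general trend: electron affinity increases across a period and decreases down a group.
(A) Si (period 3, group 14) vs P (period 3, group 15): the stated order contradicts the simple trend.
(B) F (period 2, group 17) vs K (period 4, group 1): the stated order agrees with the simple trend.
(C) I (period 5, group 17) vs Bi (period 6, group 15): the stated order agrees with the simple trend.
(D) S (period 3, group 16) vs Ba (period 6, group 2): the stated order agrees with the simple trend.
The exception is (A): adding an electron to P's half-filled 3p³ is unfavourable, so Si (3p²) has the more exothermic EA.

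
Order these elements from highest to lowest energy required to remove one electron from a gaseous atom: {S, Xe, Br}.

Xe > Br > S

S is in period 3, group 16; Br is in period 4, group 17; Xe is in period 5, group 18.
IE₁ increases left→right with effective nuclear charge and decreases top→bottom as the valence shell moves farther out.
These sit on a diagonal, where the across-period and down-group effects partly cancel.
Br > S: the two effects oppose for this pair; the across-period effect wins (1140 vs 1000 kJ/mol).
Xe > Br: the two effects oppose for this pair; the across-period effect wins (1170 vs 1140 kJ/mol).
For reference (kJ/mol): S 1000, Br 1140, Xe 1170.
So from highest to lowest: Xe > Br > S.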